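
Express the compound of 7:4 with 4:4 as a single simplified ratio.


Compound ratio = (7×4) : (4×4)
= 28:16
GCD = 4
= 7:4

7:4


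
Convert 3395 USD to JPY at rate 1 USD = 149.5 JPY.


Amount × rate = 3395 × 149.5
= 507552.50 JPY

507552.50 JPY


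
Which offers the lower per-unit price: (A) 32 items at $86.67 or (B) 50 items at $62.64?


Deal A: $86.67/32 = $2.7084/unit
Deal B: $62.64/50 = $1.2528/unit
B is cheaper per unit
= Deal B

Deal B


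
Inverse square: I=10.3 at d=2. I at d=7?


I₁d₁² = I₂d₂²
I₂ = I₁ × (d₁/d₂)²
= 10.3 × (2/7)²
= 10.3 × 4/49
= 41.2/49
≈ 0.8408

0.8408


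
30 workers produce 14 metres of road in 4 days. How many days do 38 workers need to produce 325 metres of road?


Days ∝ work / workers, so d₂ = d₁ × (m₁/m₂) × (w₂/w₁)
Workers factor (inverse): 30/38 ≈ 0.7895
Work factor (direct): 325/14 ≈ 23.2143
d₂ = 4 × 30/38 × 325/14 = (4 × 30 × 325) / (38 × 14) = 39000/532
≈ 73.31 days

73.31 days


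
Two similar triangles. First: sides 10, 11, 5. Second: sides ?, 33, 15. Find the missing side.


Scale factor = 33/11 = 3
Missing side = 10 × 3
= 30.0

30.0


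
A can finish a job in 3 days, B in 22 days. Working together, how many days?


Rate of A = 1/3 per day
Rate of B = 1/22 per day
Combined rate = 1/3 + 1/22 = 25/66 ≈ 0.3788 per day
Days = 1 / combined rate = 66/25
= 2.64 days

2.64 days


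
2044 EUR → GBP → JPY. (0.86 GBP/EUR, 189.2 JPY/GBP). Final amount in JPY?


Step 1: 2044 EUR × 0.86 = 1757.84 GBP
Step 2: 1757.84 GBP × 189.2 = 332583.33 JPY
Implied rate EUR→JPY = 0.86 × 189.2 = 162.7120
= 332583.33 JPY

332583.33 JPY


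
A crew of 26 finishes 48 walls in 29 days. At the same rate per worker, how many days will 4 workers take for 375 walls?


Days ∝ work / workers, so d₂ = d₁ × (m₁/m₂) × (w₂/w₁)
Workers factor (inverse): 26/4 = 6.5000
Work factor (direct): 375/48 = 7.8125
d₂ = 29 × 26/4 × 375/48 = (29 × 26 × 375) / (4 × 48) = 282750/192
≈ 1472.66 days

1472.66 days


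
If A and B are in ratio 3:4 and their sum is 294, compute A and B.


Let A = 3k, B = 4k.
3k + 4k = 294
7k = 294 → k = 294/7 = 42
A = 3×42 = 126, B = 4×42 = 168
= A = 126, B = 168

A = 126, B = 168


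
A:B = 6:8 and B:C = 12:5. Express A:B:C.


Match B: multiply A:B by 12 → 72:96
Multiply B:C by 8 → 96:40
Combined: 72:96:40
GCD = 8
= 9:12:5

9:12:5


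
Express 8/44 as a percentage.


Percentage = (part / whole) × 100
= (8 / 44) × 100
≈ 18.18%

18.18%


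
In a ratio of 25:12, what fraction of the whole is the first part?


Total parts = 25 + 12 = 37
First part: 25/37 = 25/37
= 25/37

25/37


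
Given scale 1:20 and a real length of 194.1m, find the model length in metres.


Model size = real / scale
= 194.1 / 20
= 9.7050 m

9.7050 m


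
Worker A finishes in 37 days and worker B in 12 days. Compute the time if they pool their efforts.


Rate of A = 1/37 per day
Rate of B = 1/12 per day
Combined rate = 1/37 + 1/12 = 49/444 ≈ 0.1104 per day
Days = 1 / combined rate = 444/49
≈ 9.06 days

9.06 days


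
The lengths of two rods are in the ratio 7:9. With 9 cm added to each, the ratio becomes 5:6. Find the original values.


Let A = 7k, B = 9k.
(7k + 9) / (9k + 9) = 5/6
Cross-multiply: 6(7k + 9) = 5(9k + 9)
42k + 54 = 45k + 45
42k - 45k = 45 - 54
-3k = -9
k = -9/-3 = 3
A = 7×3 = 21, B = 9×3 = 27
= A = 21, B = 27

A = 21, B = 27


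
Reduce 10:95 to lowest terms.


GCD(10, 95) = 5
10/5 : 95/5
= 2:19

2:19


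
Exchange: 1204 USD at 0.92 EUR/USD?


Amount × rate = 1204 × 0.92
= 1107.68 EUR

1107.68 EUR


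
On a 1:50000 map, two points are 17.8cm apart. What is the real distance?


Real distance = map distance × scale
= 17.8cm × 50000
= 890000 cm = 8900.0 m
= 8.900 km

8.900 km


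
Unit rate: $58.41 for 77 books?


Unit rate = total / quantity
= 58.41 / 77
= $0.76 per unit

$0.76 per unit


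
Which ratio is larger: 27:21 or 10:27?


27/21 = 1.2857
10/27 = 0.3704
1.2857 > 0.3704, so 27:21 is greater
= 27:21

27:21


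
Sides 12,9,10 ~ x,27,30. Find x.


Scale factor = 27/9 = 3
Missing side = 12 × 3
= 36.0

36.0


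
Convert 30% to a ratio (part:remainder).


30% means 30 parts out of 100; remainder = 70
Part : remainder = 30:70
GCD = 10
= 3:7

3:7


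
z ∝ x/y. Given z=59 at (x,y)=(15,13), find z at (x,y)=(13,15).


z = k·x/y
Solve for k using the known point: k = z·y/x = 59×13/15 = 767/15 ≈ 51.1333
Now evaluate at x=13, y=15:
z = k × 13 / 15 = (767 × 13) / (15 × 15) = 9971/225
≈ 44.3156

44.3156


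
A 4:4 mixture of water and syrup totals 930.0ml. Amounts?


Total parts = 4 + 4 = 8
water: 930.0 × 4/8 = 465.0ml
syrup: 930.0 × 4/8 = 465.0ml
= 465.0ml and 465.0ml

465.0ml and 465.0ml


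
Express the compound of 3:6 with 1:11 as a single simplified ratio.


Compound ratio = (3×1) : (6×11)
= 3:66
GCD = 3
= 1:22

1:22


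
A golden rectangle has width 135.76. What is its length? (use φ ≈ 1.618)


φ = (1 + √5) / 2 ≈ 1.618
Length = width × φ = 135.76 × 1.618 = 219.65968
≈ 219.66

219.66


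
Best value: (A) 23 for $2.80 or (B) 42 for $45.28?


Deal A: $2.80/23 = $0.1217/unit
Deal B: $45.28/42 = $1.0781/unit
A is cheaper per unit
= Deal A

Deal A


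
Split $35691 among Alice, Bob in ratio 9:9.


Total parts = 9 + 9 = 18
Alice: 35691 × 9/18 = 17845.50
Bob: 35691 × 9/18 = 17845.50
= Alice: $17845.50, Bob: $17845.50

Alice: $17845.50, Bob: $17845.50


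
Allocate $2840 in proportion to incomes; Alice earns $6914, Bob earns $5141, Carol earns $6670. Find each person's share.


Total income = 6914 + 5141 + 6670 = $18725
Alice: $2840 × 6914/18725 = $1048.64
Bob: $2840 × 5141/18725 = $779.73
Carol: $2840 × 6670/18725 = $1011.63
= Alice: $1048.64, Bob: $779.73, Carol: $1011.63

Alice: $1048.64, Bob: $779.73, Carol: $1011.63


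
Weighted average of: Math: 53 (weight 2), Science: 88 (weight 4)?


Numerator = 53×2 + 88×4
= 106 + 352
= 458
Total weight = 6
Weighted avg = 458/6
= 76.33

76.33


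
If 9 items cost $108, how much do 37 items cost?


Direct proportion: y/x = constant
k = 108/9 = 12.0000
y₂ = k × 37 = 108 × 37 / 9 = 3996/9
= 444.00

444.00


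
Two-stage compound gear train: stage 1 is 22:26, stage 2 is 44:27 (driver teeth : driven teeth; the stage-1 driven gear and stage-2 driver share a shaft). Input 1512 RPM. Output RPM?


Stage 1: RPM_B = RPM_A × t_A/t_B = 1512 × 22/26 = 33264/26 ≈ 1279.38
B and C share a shaft → RPM_C = RPM_B
Stage 2: RPM_D = RPM_C × t_C/t_D = RPM_A × (t_A×t_C)/(t_B×t_D)
Overall ratio = (22×44)/(26×27) = 968/702
RPM_D = 1512 × 968/702 = 1463616/702
≈ 2084.92 RPM

2084.92 RPM


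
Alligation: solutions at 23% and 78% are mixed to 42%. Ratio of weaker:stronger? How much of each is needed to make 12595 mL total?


Let x parts of 23% mix with y parts of 78%.
23x + 78y = 42(x + y)
23x + 78y = 42x + 42y
x(23 - 42) = y(42 - 78)
x/y = (78 - 42)/(42 - 23) = 36/19
Simplify: 36:19
Total parts = 55; one part = 12595/55 = 229.00 mL
23% solution: 36×229.00 = 8244.00 mL
78% solution: 19×229.00 = 4351.00 mL
= ratio 36:19; 8244.00 mL and 4351.00 mL

ratio 36:19; 8244.00 mL and 4351.00 mL


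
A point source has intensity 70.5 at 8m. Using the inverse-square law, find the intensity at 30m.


I₁d₁² = I₂d₂²
I₂ = I₁ × (d₁/d₂)²
= 70.5 × (8/30)²
= 70.5 × 64/900
= 4512/900
≈ 5.0133

5.0133


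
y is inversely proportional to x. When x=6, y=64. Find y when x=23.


Inverse proportion: x × y = constant
k = 6 × 64 = 384
y₂ = k / 23 = 384 / 23
= 16.70

16.70


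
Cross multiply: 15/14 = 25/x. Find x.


Cross multiply: 15 × x = 14 × 25
15x = 350
x = 350 / 15
= 23.33

23.33


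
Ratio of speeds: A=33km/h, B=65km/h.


Ratio = 33:65
GCD = 1
Simplified = 33:65
Time ratio (same distance) = 65:33
Speed ratio = 33:65

33:65


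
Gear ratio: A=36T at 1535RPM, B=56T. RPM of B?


Gear ratio = 36:56 = 9:14
RPM_B = RPM_A × (teeth_A / teeth_B)
= 1535 × (36/56)
= 986.8 RPM

986.8 RPM


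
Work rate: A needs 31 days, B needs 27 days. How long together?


Rate of A = 1/31 per day
Rate of B = 1/27 per day
Combined rate = 1/31 + 1/27 = 58/837 ≈ 0.0693 per day
Days = 1 / combined rate = 837/58
≈ 14.43 days

14.43 days


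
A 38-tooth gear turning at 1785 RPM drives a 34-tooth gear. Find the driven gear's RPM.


Gear ratio = 38:34 = 19:17
RPM_B = RPM_A × (teeth_A / teeth_B)
= 1785 × (38/34)
= 1995.0 RPM

1995.0 RPM


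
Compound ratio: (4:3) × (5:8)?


Compound ratio = (4×5) : (3×8)
= 20:24
GCD = 4
= 5:6

5:6


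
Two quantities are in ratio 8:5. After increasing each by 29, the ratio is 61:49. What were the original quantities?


Let A = 8k, B = 5k.
(8k + 29) / (5k + 29) = 61/49
Cross-multiply: 49(8k + 29) = 61(5k + 29)
392k + 1421 = 305k + 1769
392k - 305k = 1769 - 1421
87k = 348
k = 348/87 = 4
A = 8×4 = 32, B = 5×4 = 20
= A = 32, B = 20

A = 32, B = 20


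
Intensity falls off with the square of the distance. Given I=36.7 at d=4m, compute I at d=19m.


I₁d₁² = I₂d₂²
I₂ = I₁ × (d₁/d₂)²
= 36.7 × (4/19)²
= 36.7 × 16/361
= 587.2/361
≈ 1.6266

1.6266


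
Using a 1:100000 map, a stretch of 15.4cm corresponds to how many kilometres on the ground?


Real distance = map distance × scale
= 15.4cm × 100000
= 1540000 cm = 15400.0 m
= 15.400 km

15.400 km


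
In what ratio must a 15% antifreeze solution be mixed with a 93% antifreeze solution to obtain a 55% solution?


Let x parts of 15% mix with y parts of 93%.
15x + 93y = 55(x + y)
15x + 93y = 55x + 55y
x(15 - 55) = y(55 - 93)
x/y = (93 - 55)/(55 - 15) = 38/40
Simplify: 19:20
= 19:20

19:20


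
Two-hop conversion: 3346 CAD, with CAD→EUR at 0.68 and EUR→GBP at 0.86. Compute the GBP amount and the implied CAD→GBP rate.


Step 1: 3346 CAD × 0.68 = 2275.28 EUR
Step 2: 2275.28 EUR × 0.86 = 1956.74 GBP
Implied rate CAD→GBP = 0.68 × 0.86 = 0.5848
= 1956.74 GBP; implied rate 0.5848 GBP/CAD

1956.74 GBP; implied rate 0.5848 GBP/CAD


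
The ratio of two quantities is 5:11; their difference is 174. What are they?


Let A = 5k, B = 11k.
11k - 5k = 174
6k = 174 → k = 174/6 = 29
A = 5×29 = 145, B = 11×29 = 319
= A = 145, B = 319

A = 145, B = 319


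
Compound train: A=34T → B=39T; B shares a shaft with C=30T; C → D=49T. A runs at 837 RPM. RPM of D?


Stage 1: RPM_B = RPM_A × t_A/t_B = 837 × 34/39 = 28458/39 ≈ 729.69
B and C share a shaft → RPM_C = RPM_B
Stage 2: RPM_D = RPM_C × t_C/t_D = RPM_A × (t_A×t_C)/(t_B×t_D)
Overall ratio = (34×30)/(39×49) = 1020/1911
RPM_D = 837 × 1020/1911 = 853740/1911
≈ 446.75 RPM

446.75 RPM


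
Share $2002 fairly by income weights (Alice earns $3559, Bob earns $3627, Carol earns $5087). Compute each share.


Total income = 3559 + 3627 + 5087 = $12273
Alice: $2002 × 3559/12273 = $580.55
Bob: $2002 × 3627/12273 = $591.64
Carol: $2002 × 5087/12273 = $829.80
= Alice: $580.55, Bob: $591.64, Carol: $829.80

Alice: $580.55, Bob: $591.64, Carol: $829.80


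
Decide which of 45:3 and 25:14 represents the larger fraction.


45/3 = 15.0000
25/14 = 1.7857
15.0000 > 1.7857, so 45:3 is greater
= 45:3

45:3


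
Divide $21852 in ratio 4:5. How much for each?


Total parts = 4 + 5 = 9
Part 1: 21852 × 4/9 = 9712.00
Part 2: 21852 × 5/9 = 12140.00
= Part 1: $9712.00, Part 2: $12140.00

Part 1: $9712.00, Part 2: $12140.00


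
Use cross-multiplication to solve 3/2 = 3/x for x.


Cross multiply: 3 × x = 2 × 3
3x = 6
x = 6 / 3
= 2.00

2.00


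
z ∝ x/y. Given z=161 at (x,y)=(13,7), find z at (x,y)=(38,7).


z = k·x/y
Solve for k using the known point: k = z·y/x = 161×7/13 = 1127/13 ≈ 86.6923
Now evaluate at x=38, y=7:
z = k × 38 / 7 = (1127 × 38) / (13 × 7) = 42826/91
≈ 470.6154

470.6154


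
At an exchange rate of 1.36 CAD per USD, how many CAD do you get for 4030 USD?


Amount × rate = 4030 × 1.36
= 5480.80 CAD

5480.80 CAD


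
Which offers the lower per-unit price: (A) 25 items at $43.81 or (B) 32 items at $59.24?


Deal A: $43.81/25 = $1.7524/unit
Deal B: $59.24/32 = $1.8513/unit
A is cheaper per unit
= Deal A

Deal A


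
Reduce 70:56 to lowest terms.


GCD(70, 56) = 14
70/14 : 56/14
= 5:4

5:4


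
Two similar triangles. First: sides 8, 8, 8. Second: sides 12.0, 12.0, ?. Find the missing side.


Scale factor = 12.0/8 = 1.5
Missing side = 8 × 1.5
= 12.0

12.0


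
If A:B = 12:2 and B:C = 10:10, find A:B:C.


Match B: multiply A:B by 10 → 120:20
Multiply B:C by 2 → 20:20
Combined: 120:20:20
GCD = 20
= 6:1:1

6:1:1


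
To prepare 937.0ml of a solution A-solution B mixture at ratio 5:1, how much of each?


Total parts = 5 + 1 = 6
solution A: 937.0 × 5/6 = 780.8ml
solution B: 937.0 × 1/6 = 156.2ml
= 780.8ml and 156.2ml

780.8ml and 156.2ml


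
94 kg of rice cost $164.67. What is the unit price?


Unit rate = total / quantity
= 164.67 / 94
= $1.75 per unit

$1.75 per unit


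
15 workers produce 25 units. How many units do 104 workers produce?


Direct proportion: y/x = constant
k = 25/15 ≈ 1.6667
y₂ = k × 104 = 25 × 104 / 15 = 2600/15
≈ 173.33

173.33


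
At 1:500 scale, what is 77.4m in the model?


Model size = real / scale
= 77.4 / 500
= 0.1548 m

0.1548 m


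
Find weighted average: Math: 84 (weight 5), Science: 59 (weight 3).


Numerator = 84×5 + 59×3
= 420 + 177
= 597
Total weight = 8
Weighted avg = 597/8
= 74.63

74.63


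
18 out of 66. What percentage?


Percentage = (part / whole) × 100
= (18 / 66) × 100
≈ 27.27%

27.27%


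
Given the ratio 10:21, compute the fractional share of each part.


Total parts = 10 + 21 = 31
First part: 10/31 = 10/31
Second part: 21/31 = 21/31
= 10/31 and 21/31

10/31 and 21/31


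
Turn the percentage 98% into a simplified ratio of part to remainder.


98% means 98 parts out of 100; remainder = 2
Part : remainder = 98:2
GCD = 2
= 49:1

49:1


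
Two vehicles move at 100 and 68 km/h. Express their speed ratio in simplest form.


Ratio = 100:68
GCD = 4
Simplified = 25:17
Time ratio (same distance) = 17:25
Speed ratio = 25:17

25:17


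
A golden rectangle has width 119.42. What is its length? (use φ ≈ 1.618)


φ = (1 + √5) / 2 ≈ 1.618
Length = width × φ = 119.42 × 1.618 = 193.22156
≈ 193.22

193.22


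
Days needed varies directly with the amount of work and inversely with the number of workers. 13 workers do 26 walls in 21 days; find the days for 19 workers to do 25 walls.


Days ∝ work / workers, so d₂ = d₁ × (m₁/m₂) × (w₂/w₁)
Workers factor (inverse): 13/19 ≈ 0.6842
Work factor (direct): 25/26 ≈ 0.9615
d₂ = 21 × 13/19 × 25/26 = (21 × 13 × 25) / (19 × 26) = 6825/494
≈ 13.82 days

13.82 days


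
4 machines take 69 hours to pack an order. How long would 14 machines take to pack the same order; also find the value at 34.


Inverse proportion: x × y = constant
k = 4 × 69 = 276
At x=14: k/14 = 19.71
At x=34: k/34 = 8.12
= 19.71 and 8.12

19.71 and 8.12


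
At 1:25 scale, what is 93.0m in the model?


Model size = real / scale
= 93.0 / 25
= 3.7200 m

3.7200 m


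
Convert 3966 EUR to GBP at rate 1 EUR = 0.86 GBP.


Amount × rate = 3966 × 0.86
= 3410.76 GBP

3410.76 GBP


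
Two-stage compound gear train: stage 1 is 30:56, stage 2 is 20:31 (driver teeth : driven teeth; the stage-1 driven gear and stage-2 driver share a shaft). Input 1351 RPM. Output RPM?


Stage 1: RPM_B = RPM_A × t_A/t_B = 1351 × 30/56 = 40530/56 = 723.75
B and C share a shaft → RPM_C = RPM_B
Stage 2: RPM_D = RPM_C × t_C/t_D = RPM_A × (t_A×t_C)/(t_B×t_D)
Overall ratio = (30×20)/(56×31) = 600/1736
RPM_D = 1351 × 600/1736 = 810600/1736
≈ 466.94 RPM

466.94 RPM


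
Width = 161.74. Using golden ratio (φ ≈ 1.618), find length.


φ = (1 + √5) / 2 ≈ 1.618
Length = width × φ = 161.74 × 1.618 = 261.69532
≈ 261.70

261.70


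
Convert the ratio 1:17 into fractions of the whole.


Total parts = 1 + 17 = 18
First part: 1/18 = 1/18
Second part: 17/18 = 17/18
= 1/18 and 17/18

1/18 and 17/18


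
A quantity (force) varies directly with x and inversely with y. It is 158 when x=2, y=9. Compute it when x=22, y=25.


z = k·x/y
Solve for k using the known point: k = z·y/x = 158×9/2 = 1422/2 = 711.0000
Now evaluate at x=22, y=25:
z = k × 22 / 25 = (1422 × 22) / (2 × 25) = 31284/50
= 625.6800

625.6800


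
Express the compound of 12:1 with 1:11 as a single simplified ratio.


Compound ratio = (12×1) : (1×11)
= 12:11
GCD = 1
= 12:11

12:11


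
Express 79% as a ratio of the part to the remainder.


79% means 79 parts out of 100; remainder = 21
Part : remainder = 79:21
GCD = 1
= 79:21

79:21


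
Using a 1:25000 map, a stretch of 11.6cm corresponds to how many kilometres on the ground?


Real distance = map distance × scale
= 11.6cm × 25000
= 290000 cm = 2900.0 m
= 2.900 km

2.900 km


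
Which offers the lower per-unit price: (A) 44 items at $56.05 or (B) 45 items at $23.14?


Deal A: $56.05/44 = $1.2739/unit
Deal B: $23.14/45 = $0.5142/unit
B is cheaper per unit
= Deal B

Deal B


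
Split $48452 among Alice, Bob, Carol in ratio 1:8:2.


Total parts = 1 + 8 + 2 = 11
Alice: 48452 × 1/11 = 4404.73
Bob: 48452 × 8/11 = 35237.82
Carol: 48452 × 2/11 = 8809.45
= Alice: $4404.73, Bob: $35237.82, Carol: $8809.45

Alice: $4404.73, Bob: $35237.82, Carol: $8809.45


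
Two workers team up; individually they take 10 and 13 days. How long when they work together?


Rate of A = 1/10 per day
Rate of B = 1/13 per day
Combined rate = 1/10 + 1/13 = 23/130 ≈ 0.1769 per day
Days = 1 / combined rate = 130/23
≈ 5.65 days

5.65 days


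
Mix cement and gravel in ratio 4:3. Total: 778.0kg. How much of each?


Total parts = 4 + 3 = 7
cement: 778.0 × 4/7 = 444.6kg
gravel: 778.0 × 3/7 = 333.4kg
= 444.6kg and 333.4kg

444.6kg and 333.4kg


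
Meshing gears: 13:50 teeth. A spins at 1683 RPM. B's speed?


Gear ratio = 13:50 = 13:50
RPM_B = RPM_A × (teeth_A / teeth_B)
= 1683 × (13/50)
= 437.6 RPM

437.6 RPM


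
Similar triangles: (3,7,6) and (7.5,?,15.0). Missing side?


Scale factor = 7.5/3 = 2.5
Missing side = 7 × 2.5
= 17.5

17.5


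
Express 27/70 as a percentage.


Percentage = (part / whole) × 100
= (27 / 70) × 100
≈ 38.57%

38.57%


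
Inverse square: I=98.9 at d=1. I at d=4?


I₁d₁² = I₂d₂²
I₂ = I₁ × (d₁/d₂)²
= 98.9 × (1/4)²
= 98.9 × 1/16
= 98.9/16
≈ 6.1813

6.1813


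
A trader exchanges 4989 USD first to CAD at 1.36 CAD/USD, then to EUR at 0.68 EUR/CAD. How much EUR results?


Step 1: 4989 USD × 1.36 = 6785.04 CAD
Step 2: 6785.04 CAD × 0.68 = 4613.83 EUR
Implied rate USD→EUR = 1.36 × 0.68 = 0.9248
= 4613.83 EUR

4613.83 EUR


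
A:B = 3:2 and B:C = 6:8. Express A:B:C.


Match B: multiply A:B by 6 → 18:12
Multiply B:C by 2 → 12:16
Combined: 18:12:16
GCD = 2
= 9:6:8

9:6:8


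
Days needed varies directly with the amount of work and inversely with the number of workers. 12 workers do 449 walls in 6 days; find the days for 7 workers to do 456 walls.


Days ∝ work / workers, so d₂ = d₁ × (m₁/m₂) × (w₂/w₁)
Workers factor (inverse): 12/7 ≈ 1.7143
Work factor (direct): 456/449 ≈ 1.0156
d₂ = 6 × 12/7 × 456/449 = (6 × 12 × 456) / (7 × 449) = 32832/3143
≈ 10.45 days

10.45 days


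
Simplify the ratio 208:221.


GCD(208, 221) = 13
208/13 : 221/13
= 16:17

16:17


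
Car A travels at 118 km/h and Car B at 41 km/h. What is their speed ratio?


Ratio = 118:41
GCD = 1
Simplified = 118:41
Time ratio (same distance) = 41:118
Speed ratio = 118:41

118:41


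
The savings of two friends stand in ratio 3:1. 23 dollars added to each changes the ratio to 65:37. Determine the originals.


Let A = 3k, B = 1k.
(3k + 23) / (1k + 23) = 65/37
Cross-multiply: 37(3k + 23) = 65(1k + 23)
111k + 851 = 65k + 1495
111k - 65k = 1495 - 851
46k = 644
k = 644/46 = 14
A = 3×14 = 42, B = 1×14 = 14
= A = 42, B = 14

A = 42, B = 14


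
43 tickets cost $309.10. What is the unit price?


Unit rate = total / quantity
= 309.10 / 43
= $7.19 per unit

$7.19 per unit


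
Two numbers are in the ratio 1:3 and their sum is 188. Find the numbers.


Let A = 1k, B = 3k.
1k + 3k = 188
4k = 188 → k = 188/4 = 47
A = 1×47 = 47, B = 3×47 = 141
= A = 47, B = 141

A = 47, B = 141


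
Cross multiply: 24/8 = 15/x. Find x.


Cross multiply: 24 × x = 8 × 15
24x = 120
x = 120 / 24
= 5.00

5.00


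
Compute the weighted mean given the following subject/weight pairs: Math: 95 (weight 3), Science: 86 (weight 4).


Numerator = 95×3 + 86×4
= 285 + 344
= 629
Total weight = 7
Weighted avg = 629/7
= 89.86

89.86


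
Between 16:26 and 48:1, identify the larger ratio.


16/26 = 0.6154
48/1 = 48.0000
0.6154 < 48.0000, so 16:26 is less
= 48:1

48:1


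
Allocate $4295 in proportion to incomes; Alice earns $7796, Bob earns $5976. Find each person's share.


Total income = 7796 + 5976 = $13772
Alice: $4295 × 7796/13772 = $2431.30
Bob: $4295 × 5976/13772 = $1863.70
= Alice: $2431.30, Bob: $1863.70

Alice: $2431.30, Bob: $1863.70


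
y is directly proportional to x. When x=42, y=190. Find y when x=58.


Direct proportion: y/x = constant
k = 190/42 ≈ 4.5238
y₂ = k × 58 = 190 × 58 / 42 = 11020/42
≈ 262.38

262.38


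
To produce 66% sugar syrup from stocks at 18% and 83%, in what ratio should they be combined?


Let x parts of 18% mix with y parts of 83%.
18x + 83y = 66(x + y)
18x + 83y = 66x + 66y
x(18 - 66) = y(66 - 83)
x/y = (83 - 66)/(66 - 18) = 17/48
Simplify: 17:48
= 17:48

17:48


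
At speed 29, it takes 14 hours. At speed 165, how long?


Inverse proportion: x × y = constant
k = 29 × 14 = 406
y₂ = k / 165 = 406 / 165
= 2.46

2.46


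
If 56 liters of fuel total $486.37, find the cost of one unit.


Unit rate = total / quantity
= 486.37 / 56
= $8.69 per unit

$8.69 per unit


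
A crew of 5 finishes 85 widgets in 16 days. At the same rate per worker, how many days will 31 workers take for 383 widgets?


Days ∝ work / workers, so d₂ = d₁ × (m₁/m₂) × (w₂/w₁)
Workers factor (inverse): 5/31 ≈ 0.1613
Work factor (direct): 383/85 ≈ 4.5059
d₂ = 16 × 5/31 × 383/85 = (16 × 5 × 383) / (31 × 85) = 30640/2635
≈ 11.63 days

11.63 days


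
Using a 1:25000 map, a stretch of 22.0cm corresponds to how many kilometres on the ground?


Real distance = map distance × scale
= 22.0cm × 25000
= 550000 cm = 5500.0 m
= 5.500 km

5.500 km


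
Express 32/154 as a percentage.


Percentage = (part / whole) × 100
= (32 / 154) × 100
≈ 20.78%

20.78%


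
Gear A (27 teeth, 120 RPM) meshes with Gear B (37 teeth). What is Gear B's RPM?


Gear ratio = 27:37 = 27:37
RPM_B = RPM_A × (teeth_A / teeth_B)
= 120 × (27/37)
= 87.6 RPM

87.6 RPM


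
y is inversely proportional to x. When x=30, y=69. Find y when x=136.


Inverse proportion: x × y = constant
k = 30 × 69 = 2070
y₂ = k / 136 = 2070 / 136
= 15.22

15.22


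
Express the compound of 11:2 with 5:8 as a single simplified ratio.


Compound ratio = (11×5) : (2×8)
= 55:16
GCD = 1
= 55:16

55:16


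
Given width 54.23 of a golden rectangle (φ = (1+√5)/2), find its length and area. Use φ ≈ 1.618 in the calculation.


φ = (1 + √5) / 2 ≈ 1.618
Length = width × φ = 54.23 × 1.618 = 87.74414
≈ 87.74
Area = width × length = 54.23 × 87.74414 = 4758.3647122 ≈ 4758.36
= Length: 87.74, Area: 4758.36

Length: 87.74, Area: 4758.36


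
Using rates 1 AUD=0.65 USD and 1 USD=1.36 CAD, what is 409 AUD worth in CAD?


Step 1: 409 AUD × 0.65 = 265.85 USD
Step 2: 265.85 USD × 1.36 = 361.56 CAD
Implied rate AUD→CAD = 0.65 × 1.36 = 0.8840
= 361.56 CAD

361.56 CAD


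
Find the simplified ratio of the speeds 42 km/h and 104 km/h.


Ratio = 42:104
GCD = 2
Simplified = 21:52
Time ratio (same distance) = 52:21
Speed ratio = 21:52

21:52


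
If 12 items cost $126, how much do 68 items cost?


Direct proportion: y/x = constant
k = 126/12 = 10.5000
y₂ = k × 68 = 126 × 68 / 12 = 8568/12
= 714.00

714.00


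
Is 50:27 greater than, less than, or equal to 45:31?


50/27 = 1.8519
45/31 = 1.4516
1.8519 > 1.4516, so 50:27 is greater
= greater than

greater than


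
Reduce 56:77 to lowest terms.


GCD(56, 77) = 7
56/7 : 77/7
= 8:11

8:11


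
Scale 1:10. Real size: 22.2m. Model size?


Model size = real / scale
= 22.2 / 10
= 2.2200 m

2.2200 m


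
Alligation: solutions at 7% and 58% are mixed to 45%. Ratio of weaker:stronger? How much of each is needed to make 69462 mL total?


Let x parts of 7% mix with y parts of 58%.
7x + 58y = 45(x + y)
7x + 58y = 45x + 45y
x(7 - 45) = y(45 - 58)
x/y = (58 - 45)/(45 - 7) = 13/38
Simplify: 13:38
Total parts = 51; one part = 69462/51 = 1362.00 mL
7% solution: 13×1362.00 = 17706.00 mL
58% solution: 38×1362.00 = 51756.00 mL
= ratio 13:38; 17706.00 mL and 51756.00 mL

ratio 13:38; 17706.00 mL and 51756.00 mL


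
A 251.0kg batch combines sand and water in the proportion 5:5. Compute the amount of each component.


Total parts = 5 + 5 = 10
sand: 251.0 × 5/10 = 125.5kg
water: 251.0 × 5/10 = 125.5kg
= 125.5kg and 125.5kg

125.5kg and 125.5kg


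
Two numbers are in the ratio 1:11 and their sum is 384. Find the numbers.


Let A = 1k, B = 11k.
1k + 11k = 384
12k = 384 → k = 384/12 = 32
A = 1×32 = 32, B = 11×32 = 352
= A = 32, B = 352

A = 32, B = 352


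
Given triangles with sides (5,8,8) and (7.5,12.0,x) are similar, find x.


Scale factor = 7.5/5 = 1.5
Missing side = 8 × 1.5
= 12.0

12.0


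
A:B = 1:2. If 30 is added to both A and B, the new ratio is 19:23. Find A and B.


Let A = 1k, B = 2k.
(1k + 30) / (2k + 30) = 19/23
Cross-multiply: 23(1k + 30) = 19(2k + 30)
23k + 690 = 38k + 570
23k - 38k = 570 - 690
-15k = -120
k = -120/-15 = 8
A = 1×8 = 8, B = 2×8 = 16
= A = 8, B = 16

A = 8, B = 16


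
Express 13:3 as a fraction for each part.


Total parts = 13 + 3 = 16
First part: 13/16 = 13/16
Second part: 3/16 = 3/16
= 13/16 and 3/16

13/16 and 3/16


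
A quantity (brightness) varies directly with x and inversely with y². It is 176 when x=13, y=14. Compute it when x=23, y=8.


z = k·x/y²
Solve for k using the known point: k = z·y²/x = 176×196/13 = 34496/13 ≈ 2653.5385
Now evaluate at x=23, y=8:
z = k × 23 / 64 = (34496 × 23) / (13 × 64) = 793408/832
≈ 953.6154

953.6154


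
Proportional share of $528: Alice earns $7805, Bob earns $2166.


Total income = 7805 + 2166 = $9971
Alice: $528 × 7805/9971 = $413.30
Bob: $528 × 2166/9971 = $114.70
= Alice: $413.30, Bob: $114.70

Alice: $413.30, Bob: $114.70


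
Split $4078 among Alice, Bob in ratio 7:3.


Total parts = 7 + 3 = 10
Alice: 4078 × 7/10 = 2854.60
Bob: 4078 × 3/10 = 1223.40
= Alice: $2854.60, Bob: $1223.40

Alice: $2854.60, Bob: $1223.40


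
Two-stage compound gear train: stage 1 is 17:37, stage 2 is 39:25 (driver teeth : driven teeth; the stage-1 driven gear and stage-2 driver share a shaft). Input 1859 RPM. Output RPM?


Stage 1: RPM_B = RPM_A × t_A/t_B = 1859 × 17/37 = 31603/37 ≈ 854.14
B and C share a shaft → RPM_C = RPM_B
Stage 2: RPM_D = RPM_C × t_C/t_D = RPM_A × (t_A×t_C)/(t_B×t_D)
Overall ratio = (17×39)/(37×25) = 663/925
RPM_D = 1859 × 663/925 = 1232517/925
≈ 1332.45 RPM

1332.45 RPM


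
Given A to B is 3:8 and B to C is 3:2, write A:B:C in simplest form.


Match B: multiply A:B by 3 → 9:24
Multiply B:C by 8 → 24:16
Combined: 9:24:16
GCD = 1
= 9:24:16

9:24:16


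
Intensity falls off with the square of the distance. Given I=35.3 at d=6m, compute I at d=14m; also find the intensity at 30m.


I₁d₁² = I₂d₂²
I at 14m = 35.3 × (6/14)² = 35.3 × 36/196 = 1270.8/196 ≈ 6.4837
I at 30m = 35.3 × (6/30)² = 35.3 × 36/900 = 1270.8/900 = 1.4120
= 6.4837 and 1.4120

6.4837 and 1.4120


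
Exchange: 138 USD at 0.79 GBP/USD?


Amount × rate = 138 × 0.79
= 109.02 GBP

109.02 GBP


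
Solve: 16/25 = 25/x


Cross multiply: 16 × x = 25 × 25
16x = 625
x = 625 / 16
= 39.06

39.06


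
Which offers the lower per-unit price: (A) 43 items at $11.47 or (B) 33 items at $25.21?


Deal A: $11.47/43 = $0.2667/unit
Deal B: $25.21/33 = $0.7639/unit
A is cheaper per unit
= Deal A

Deal A


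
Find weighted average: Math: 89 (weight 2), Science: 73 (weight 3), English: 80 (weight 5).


Numerator = 89×2 + 73×3 + 80×5
= 178 + 219 + 400
= 797
Total weight = 10
Weighted avg = 797/10
= 79.70

79.70


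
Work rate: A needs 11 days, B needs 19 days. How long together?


Rate of A = 1/11 per day
Rate of B = 1/19 per day
Combined rate = 1/11 + 1/19 = 30/209 ≈ 0.1435 per day
Days = 1 / combined rate = 209/30
≈ 6.97 days

6.97 days


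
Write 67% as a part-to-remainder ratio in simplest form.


67% means 67 parts out of 100; remainder = 33
Part : remainder = 67:33
GCD = 1
= 67:33

67:33


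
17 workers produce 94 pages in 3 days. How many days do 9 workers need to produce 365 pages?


Days ∝ work / workers, so d₂ = d₁ × (m₁/m₂) × (w₂/w₁)
Workers factor (inverse): 17/9 ≈ 1.8889
Work factor (direct): 365/94 ≈ 3.8830
d₂ = 3 × 17/9 × 365/94 = (3 × 17 × 365) / (9 × 94) = 18615/846
≈ 22.00 days

22.00 days


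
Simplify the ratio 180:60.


GCD(180, 60) = 60
180/60 : 60/60
= 3:1

3:1


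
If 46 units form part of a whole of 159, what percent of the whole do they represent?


Percentage = (part / whole) × 100
= (46 / 159) × 100
≈ 28.93%

28.93%


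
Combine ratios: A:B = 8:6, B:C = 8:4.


Match B: multiply A:B by 8 → 64:48
Multiply B:C by 6 → 48:24
Combined: 64:48:24
GCD = 8
= 8:6:3

8:6:3


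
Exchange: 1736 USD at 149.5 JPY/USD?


Amount × rate = 1736 × 149.5
= 259532.00 JPY

259532.00 JPY


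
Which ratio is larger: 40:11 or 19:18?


40/11 = 3.6364
19/18 = 1.0556
3.6364 > 1.0556, so 40:11 is greater
= 40:11

40:11


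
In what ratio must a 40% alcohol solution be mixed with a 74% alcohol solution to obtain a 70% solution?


Let x parts of 40% mix with y parts of 74%.
40x + 74y = 70(x + y)
40x + 74y = 70x + 70y
x(40 - 70) = y(70 - 74)
x/y = (74 - 70)/(70 - 40) = 4/30
Simplify: 2:15
= 2:15

2:15


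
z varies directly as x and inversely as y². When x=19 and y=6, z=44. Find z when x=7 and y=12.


z = k·x/y²
Solve for k using the known point: k = z·y²/x = 44×36/19 = 1584/19 ≈ 83.3684
Now evaluate at x=7, y=12:
z = k × 7 / 144 = (1584 × 7) / (19 × 144) = 11088/2736
≈ 4.0526

4.0526


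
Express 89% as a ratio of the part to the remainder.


89% means 89 parts out of 100; remainder = 11
Part : remainder = 89:11
GCD = 1
= 89:11

89:11


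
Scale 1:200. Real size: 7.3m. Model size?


Model size = real / scale
= 7.3 / 200
= 0.0365 m

0.0365 m


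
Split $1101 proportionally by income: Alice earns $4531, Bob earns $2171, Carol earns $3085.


Total income = 4531 + 2171 + 3085 = $9787
Alice: $1101 × 4531/9787 = $509.72
Bob: $1101 × 2171/9787 = $244.23
Carol: $1101 × 3085/9787 = $347.05
= Alice: $509.72, Bob: $244.23, Carol: $347.05

Alice: $509.72, Bob: $244.23, Carol: $347.05


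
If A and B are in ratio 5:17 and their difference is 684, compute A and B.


Let A = 5k, B = 17k.
17k - 5k = 684
12k = 684 → k = 684/12 = 57
A = 5×57 = 285, B = 17×57 = 969
= A = 285, B = 969

A = 285, B = 969


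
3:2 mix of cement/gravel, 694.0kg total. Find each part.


Total parts = 3 + 2 = 5
cement: 694.0 × 3/5 = 416.4kg
gravel: 694.0 × 2/5 = 277.6kg
= 416.4kg and 277.6kg

416.4kg and 277.6kg


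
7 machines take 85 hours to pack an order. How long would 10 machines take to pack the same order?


Inverse proportion: x × y = constant
k = 7 × 85 = 595
y₂ = k / 10 = 595 / 10
= 59.50

59.50


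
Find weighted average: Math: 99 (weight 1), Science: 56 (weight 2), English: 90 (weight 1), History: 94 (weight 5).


Numerator = 99×1 + 56×2 + 90×1 + 94×5
= 99 + 112 + 90 + 470
= 771
Total weight = 9
Weighted avg = 771/9
= 85.67

85.67


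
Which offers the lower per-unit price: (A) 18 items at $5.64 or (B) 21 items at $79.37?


Deal A: $5.64/18 = $0.3133/unit
Deal B: $79.37/21 = $3.7795/unit
A is cheaper per unit
= Deal A

Deal A


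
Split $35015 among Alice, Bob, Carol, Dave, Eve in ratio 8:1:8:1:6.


Total parts = 8 + 1 + 8 + 1 + 6 = 24
Alice: 35015 × 8/24 = 11671.67
Bob: 35015 × 1/24 = 1458.96
Carol: 35015 × 8/24 = 11671.67
Dave: 35015 × 1/24 = 1458.96
Eve: 35015 × 6/24 = 8753.75
= Alice: $11671.67, Bob: $1458.96, Carol: $11671.67, Dave: $1458.96, Eve: $8753.75

Alice: $11671.67, Bob: $1458.96, Carol: $11671.67, Dave: $1458.96, Eve: $8753.75


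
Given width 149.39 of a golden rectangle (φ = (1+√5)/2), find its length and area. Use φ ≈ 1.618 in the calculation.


φ = (1 + √5) / 2 ≈ 1.618
Length = width × φ = 149.39 × 1.618 = 241.71302
≈ 241.71
Area = width × length = 149.39 × 241.71302 = 36109.5080578 ≈ 36109.51
= Length: 241.71, Area: 36109.51

Length: 241.71, Area: 36109.51


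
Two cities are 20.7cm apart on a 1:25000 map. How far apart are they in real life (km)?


Real distance = map distance × scale
= 20.7cm × 25000
= 517500 cm = 5175.0 m
= 5.175 km

5.175 km


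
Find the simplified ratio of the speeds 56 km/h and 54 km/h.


Ratio = 56:54
GCD = 2
Simplified = 28:27
Time ratio (same distance) = 27:28
Speed ratio = 28:27

28:27


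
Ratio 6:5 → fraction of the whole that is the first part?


Total parts = 6 + 5 = 11
First part: 6/11 = 6/11
= 6/11

6/11


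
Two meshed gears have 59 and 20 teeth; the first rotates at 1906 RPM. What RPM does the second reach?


Gear ratio = 59:20 = 59:20
RPM_B = RPM_A × (teeth_A / teeth_B)
= 1906 × (59/20)
= 5622.7 RPM

5622.7 RPM


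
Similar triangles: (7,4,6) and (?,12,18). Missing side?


Scale factor = 12/4 = 3
Missing side = 7 × 3
= 21.0

21.0


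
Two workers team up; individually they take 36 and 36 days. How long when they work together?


Rate of A = 1/36 per day
Rate of B = 1/36 per day
Combined rate = 1/36 + 1/36 = 72/1296 ≈ 0.0556 per day
Days = 1 / combined rate = 1296/72
= 18.00 days

18.00 days


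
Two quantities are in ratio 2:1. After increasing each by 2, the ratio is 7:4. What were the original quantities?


Let A = 2k, B = 1k.
(2k + 2) / (1k + 2) = 7/4
Cross-multiply: 4(2k + 2) = 7(1k + 2)
8k + 8 = 7k + 14
8k - 7k = 14 - 8
1k = 6
k = 6/1 = 6
A = 2×6 = 12, B = 1×6 = 6
= A = 12, B = 6

A = 12, B = 6


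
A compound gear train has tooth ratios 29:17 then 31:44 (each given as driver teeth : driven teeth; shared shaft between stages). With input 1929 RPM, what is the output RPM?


Stage 1: RPM_B = RPM_A × t_A/t_B = 1929 × 29/17 = 55941/17 ≈ 3290.65
B and C share a shaft → RPM_C = RPM_B
Stage 2: RPM_D = RPM_C × t_C/t_D = RPM_A × (t_A×t_C)/(t_B×t_D)
Overall ratio = (29×31)/(17×44) = 899/748
RPM_D = 1929 × 899/748 = 1734171/748
≈ 2318.41 RPM

2318.41 RPM


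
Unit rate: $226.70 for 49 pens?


Unit rate = total / quantity
= 226.70 / 49
= $4.63 per unit

$4.63 per unit


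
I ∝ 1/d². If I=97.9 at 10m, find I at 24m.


I₁d₁² = I₂d₂²
I₂ = I₁ × (d₁/d₂)²
= 97.9 × (10/24)²
= 97.9 × 100/576
= 9790/576
≈ 16.9965

16.9965


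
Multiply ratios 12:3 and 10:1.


Compound ratio = (12×10) : (3×1)
= 120:3
GCD = 3
= 40:1

40:1


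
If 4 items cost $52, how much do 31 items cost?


Direct proportion: y/x = constant
k = 52/4 = 13.0000
y₂ = k × 31 = 52 × 31 / 4 = 1612/4
= 403.00

403.00


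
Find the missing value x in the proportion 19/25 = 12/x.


Cross multiply: 19 × x = 25 × 12
19x = 300
x = 300 / 19
= 15.79

15.79


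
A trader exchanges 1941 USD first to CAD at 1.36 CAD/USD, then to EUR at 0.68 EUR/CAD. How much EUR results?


Step 1: 1941 USD × 1.36 = 2639.76 CAD
Step 2: 2639.76 CAD × 0.68 = 1795.04 EUR
Implied rate USD→EUR = 1.36 × 0.68 = 0.9248
= 1795.04 EUR

1795.04 EUR


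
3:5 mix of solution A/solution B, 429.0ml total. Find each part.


Total parts = 3 + 5 = 8
solution A: 429.0 × 3/8 = 160.9ml
solution B: 429.0 × 5/8 = 268.1ml
= 160.9ml and 268.1ml

160.9ml and 268.1ml


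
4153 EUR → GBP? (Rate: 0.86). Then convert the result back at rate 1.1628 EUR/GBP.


Amount × rate = 4153 × 0.86 = 3571.58 GBP
Round-trip: 3571.58 × 1.1628 = 4153.03 EUR
= 3571.58 GBP, then 4153.03 EUR

3571.58 GBP, then 4153.03 EUR


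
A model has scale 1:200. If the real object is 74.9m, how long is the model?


Model size = real / scale
= 74.9 / 200
= 0.3745 m

0.3745 m


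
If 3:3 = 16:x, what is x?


Cross multiply: 3 × x = 3 × 16
3x = 48
x = 48 / 3
= 16.00

16.00


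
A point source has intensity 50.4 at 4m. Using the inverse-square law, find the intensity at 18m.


I₁d₁² = I₂d₂²
I₂ = I₁ × (d₁/d₂)²
= 50.4 × (4/18)²
= 50.4 × 16/324
= 806.4/324
≈ 2.4889

2.4889


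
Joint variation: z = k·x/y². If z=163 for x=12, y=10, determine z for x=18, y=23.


z = k·x/y²
Solve for k using the known point: k = z·y²/x = 163×100/12 = 16300/12 ≈ 1358.3333
Now evaluate at x=18, y=23:
z = k × 18 / 529 = (16300 × 18) / (12 × 529) = 293400/6348
≈ 46.2193

46.2193


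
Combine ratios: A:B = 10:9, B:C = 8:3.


Match B: multiply A:B by 8 → 80:72
Multiply B:C by 9 → 72:27
Combined: 80:72:27
GCD = 1
= 80:72:27

80:72:27


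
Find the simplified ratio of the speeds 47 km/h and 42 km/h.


Ratio = 47:42
GCD = 1
Simplified = 47:42
Time ratio (same distance) = 42:47
Speed ratio = 47:42

47:42


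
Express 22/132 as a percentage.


Percentage = (part / whole) × 100
= (22 / 132) × 100
≈ 16.67%

16.67%


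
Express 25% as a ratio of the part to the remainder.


25% means 25 parts out of 100; remainder = 75
Part : remainder = 25:75
GCD = 25
= 1:3

1:3


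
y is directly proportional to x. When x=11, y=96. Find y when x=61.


Direct proportion: y/x = constant
k = 96/11 ≈ 8.7273
y₂ = k × 61 = 96 × 61 / 11 = 5856/11
≈ 532.36

532.36


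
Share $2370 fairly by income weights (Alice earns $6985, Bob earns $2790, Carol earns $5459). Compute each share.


Total income = 6985 + 2790 + 5459 = $15234
Alice: $2370 × 6985/15234 = $1086.68
Bob: $2370 × 2790/15234 = $434.05
Carol: $2370 × 5459/15234 = $849.27
= Alice: $1086.68, Bob: $434.05, Carol: $849.27

Alice: $1086.68, Bob: $434.05, Carol: $849.27


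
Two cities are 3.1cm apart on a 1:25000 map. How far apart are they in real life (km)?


Real distance = map distance × scale
= 3.1cm × 25000
= 77500 cm = 775.0 m
= 0.775 km

0.775 km


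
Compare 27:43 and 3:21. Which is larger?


27/43 = 0.6279
3/21 = 0.1429
0.6279 > 0.1429, so 27:43 is greater
= 27:43

27:43


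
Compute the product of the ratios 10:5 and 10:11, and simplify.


Compound ratio = (10×10) : (5×11)
= 100:55
GCD = 5
= 20:11

20:11


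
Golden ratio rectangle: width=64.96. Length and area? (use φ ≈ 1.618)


φ = (1 + √5) / 2 ≈ 1.618
Length = width × φ = 64.96 × 1.618 = 105.10528
≈ 105.11
Area = width × length = 64.96 × 105.10528 = 6827.6389888 ≈ 6827.64
= Length: 105.11, Area: 6827.64

Length: 105.11, Area: 6827.64


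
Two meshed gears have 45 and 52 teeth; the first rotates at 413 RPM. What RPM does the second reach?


Gear ratio = 45:52 = 45:52
RPM_B = RPM_A × (teeth_A / teeth_B)
= 413 × (45/52)
= 357.4 RPM

357.4 RPM


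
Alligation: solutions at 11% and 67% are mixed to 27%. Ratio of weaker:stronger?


Let x parts of 11% mix with y parts of 67%.
11x + 67y = 27(x + y)
11x + 67y = 27x + 27y
x(11 - 27) = y(27 - 67)
x/y = (67 - 27)/(27 - 11) = 40/16
Simplify: 5:2
= 5:2

5:2
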